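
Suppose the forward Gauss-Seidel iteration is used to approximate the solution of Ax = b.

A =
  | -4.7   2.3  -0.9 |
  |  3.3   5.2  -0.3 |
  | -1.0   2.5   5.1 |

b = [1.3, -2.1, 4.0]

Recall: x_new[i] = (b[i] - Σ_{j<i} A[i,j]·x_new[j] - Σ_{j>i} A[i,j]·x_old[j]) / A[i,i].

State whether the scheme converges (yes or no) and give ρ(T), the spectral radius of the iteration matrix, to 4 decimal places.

yes, ρ = 0.4483

Write A = D+L+U with D = diag(-4.7, 5.2, 5.1).
Gauss-Seidel: T = -(D+L)⁻¹U, row 0 first, T[0,2] = -(-0.9)/(-4.7) = -0.1915; later rows by forward substitution.
  T[0,:] = [+0.0000  +0.4894  -0.1915]
  T[1,:] = [+0.0000  -0.3106  +0.1792]
  T[2,:] = [+0.0000  +0.2482  -0.1254]
|roots of det(T-λI)|: 0.4483, 0.0123, 0.0000.
ρ = 0.4483; 0.4483 < 1: convergent.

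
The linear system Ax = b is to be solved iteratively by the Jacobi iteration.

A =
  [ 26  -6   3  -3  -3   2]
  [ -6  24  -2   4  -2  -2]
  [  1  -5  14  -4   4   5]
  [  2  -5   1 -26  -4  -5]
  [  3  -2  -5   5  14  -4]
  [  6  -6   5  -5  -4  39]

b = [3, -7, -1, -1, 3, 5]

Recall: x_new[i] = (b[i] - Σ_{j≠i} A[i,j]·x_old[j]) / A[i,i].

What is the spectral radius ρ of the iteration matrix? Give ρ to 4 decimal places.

0.5335

Let D = diag(26, 24, 14, -26, 14, 39); L, U the strict triangles.
Jacobi T = -D⁻¹(L+U): T[4,3] = -(5)/(14) = -0.3571; T[4,4] = 0.
  T[0,:] = [+0.0000 +0.2308 -0.1154 +0.1154 +0.1154 -0.0769]
  T[1,:] = [+0.2500 +0.0000 +0.0833 -0.1667 +0.0833 +0.0833]
  T[2,:] = [-0.0714 +0.3571 +0.0000 +0.2857 -0.2857 -0.3571]
  T[3,:] = [+0.0769 -0.1923 +0.0385 +0.0000 -0.1538 -0.1923]
  T[4,:] = [-0.2143 +0.1429 +0.3571 -0.3571 +0.0000 +0.2857]
  T[5,:] = [-0.1538 +0.1538 -0.1282 +0.1282 +0.1026 +0.0000]
|roots of det(T-λI)|: 0.5335, 0.3336, 0.2214, 0.2214, 0.0454, 0.0056.
ρ(T) = max|λ| = 0.5335; 0.5335 < 1, so it converges for any x₀.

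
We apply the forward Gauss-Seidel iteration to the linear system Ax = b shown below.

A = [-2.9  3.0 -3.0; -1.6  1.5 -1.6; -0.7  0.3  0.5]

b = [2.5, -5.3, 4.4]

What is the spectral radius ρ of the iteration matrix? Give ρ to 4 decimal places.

1.4147

Let D = diag(-2.9, 1.5, 0.5); L, U the strict triangles.
GS T = -(D+L)⁻¹U: row 0 first, T[0,2] = -(-3)/(-2.9) = -1.0345; later rows by forward substitution.
  T[0,:] = [+0.0000, +1.0345, -1.0345]
  T[1,:] = [+0.0000, +1.1034, -0.0368]
  T[2,:] = [+0.0000, +0.7862, -1.4262]
moduli |λ_i(T)| = 1.4147, 1.0920, 0.0000.
ρ(T) = max|λ| = 1.4147; 1.4147 > 1: divergent.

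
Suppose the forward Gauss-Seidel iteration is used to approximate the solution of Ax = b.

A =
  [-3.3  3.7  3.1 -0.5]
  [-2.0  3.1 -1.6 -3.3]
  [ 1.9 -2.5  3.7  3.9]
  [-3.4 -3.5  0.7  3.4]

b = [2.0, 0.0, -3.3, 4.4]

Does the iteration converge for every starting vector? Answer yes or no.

no

Split A = D + L + U, D = diag(-3.3, 3.1, 3.7, 3.4).
T_GS = -(D+L)⁻¹U: row 0 first, T[0,1] = -(3.7)/(-3.3) = +1.1212; later rows by forward substitution.
  T[0,:] = [+0.0000 +1.1212 +0.9394 -0.1515]
  T[1,:] = [+0.0000 +0.7234 +1.1222 +0.9668]
  T[2,:] = [+0.0000 -0.0870 +0.2758 -0.3230]
  T[3,:] = [+0.0000 +1.8838 +2.0378 +0.9102]
|eigenvalues of T|: 1.6623, 0.7417, 0.4947, 0.0000.
ρ = 1.6623; 1.6623 > 1: divergent.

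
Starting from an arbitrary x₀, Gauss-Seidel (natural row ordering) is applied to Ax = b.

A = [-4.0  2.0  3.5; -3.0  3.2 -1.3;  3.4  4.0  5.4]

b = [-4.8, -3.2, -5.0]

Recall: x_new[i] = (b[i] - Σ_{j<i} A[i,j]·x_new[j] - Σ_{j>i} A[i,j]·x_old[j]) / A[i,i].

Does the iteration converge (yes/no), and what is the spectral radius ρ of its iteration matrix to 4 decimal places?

yes, ρ = 0.8382

Write A = D+L+U with D = diag(-4, 3.2, 5.4).
Gauss-Seidel: T = -(D+L)⁻¹U, row 0 first, T[0,2] = -(3.5)/(-4) = +0.8750; later rows by forward substitution.
  T[0,:] = [+0.0000  +0.5000  +0.8750]
  T[1,:] = [+0.0000  +0.4688  +1.2266]
  T[2,:] = [+0.0000  -0.6620  -1.4595]
|λ(T)| sorted: 0.8382, 0.1526, 0.0000.
ρ(T) = max|λ| = 0.8382; 0.8382 < 1 ⇒ converges.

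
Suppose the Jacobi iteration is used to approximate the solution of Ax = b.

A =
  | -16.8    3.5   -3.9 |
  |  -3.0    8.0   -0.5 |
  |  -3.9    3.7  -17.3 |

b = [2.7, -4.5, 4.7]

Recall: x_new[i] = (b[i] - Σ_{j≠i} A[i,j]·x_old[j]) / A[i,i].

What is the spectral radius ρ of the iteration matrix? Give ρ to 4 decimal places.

0.4392

Diagonal D = diag(-16.8, 8, -17.3); L, U strict lower/upper.
Jacobi T = -D⁻¹(L+U): T[1,0] = -(-3)/(8) = +0.3750; T[1,1] = 0.
  T[0,:] = [+0.0000 +0.2083 -0.2321]
  T[1,:] = [+0.3750 +0.0000 +0.0625]
  T[2,:] = [-0.2254 +0.2139 +0.0000]
|roots of det(T-λI)|: 0.4392, 0.2215, 0.2215.
spectral radius ρ = 0.4392; 0.4392 < 1, so it converges for any x₀.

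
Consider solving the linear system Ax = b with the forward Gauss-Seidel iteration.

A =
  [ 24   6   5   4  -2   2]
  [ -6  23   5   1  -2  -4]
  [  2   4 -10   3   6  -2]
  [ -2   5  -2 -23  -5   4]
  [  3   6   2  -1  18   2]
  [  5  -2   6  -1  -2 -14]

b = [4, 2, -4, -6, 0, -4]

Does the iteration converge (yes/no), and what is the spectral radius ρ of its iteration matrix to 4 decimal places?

Split A = D + L + U, D = diag(24, 23, -10, -23, 18, -14).
Gauss-Seidel: T = -(D+L)⁻¹U, row 0 first, T[0,5] = -(2)/(24) = -0.0833; later rows by forward substitution.
  T[0,:] = [+0.0000 -0.2500 -0.2083 -0.1667 +0.0833 -0.0833]
  T[1,:] = [+0.0000 -0.0652 -0.2717 -0.0870 +0.1087 +0.1522]
  T[2,:] = [+0.0000 -0.0761 -0.1504 +0.2319 +0.6601 -0.1558]
  T[3,:] = [+0.0000 +0.0142 -0.0279 -0.0246 -0.2584 +0.2278]
  T[4,:] = [+0.0000 +0.0726 +0.1405 +0.0296 -0.1378 -0.1180]
  T[5,:] = [+0.0000 -0.1240 -0.1181 +0.0498 +0.3353 -0.1177]
moduli |λ_i(T)| = 0.5081, 0.1767, 0.1767, 0.1043, 0.0850, 0.0000.
ρ(T) = max|λ| = 0.5081; 0.5081 < 1: convergent.

yes, ρ = 0.5081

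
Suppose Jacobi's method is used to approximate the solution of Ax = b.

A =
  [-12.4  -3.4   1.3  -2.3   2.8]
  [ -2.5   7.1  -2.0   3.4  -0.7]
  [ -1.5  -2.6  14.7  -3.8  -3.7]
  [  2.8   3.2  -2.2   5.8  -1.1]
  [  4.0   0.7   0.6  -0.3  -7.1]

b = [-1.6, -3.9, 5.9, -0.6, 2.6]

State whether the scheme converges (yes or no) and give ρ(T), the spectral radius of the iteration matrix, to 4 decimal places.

Let D = diag(-12.4, 7.1, 14.7, 5.8, -7.1); L, U the strict triangles.
Jacobi: T = -D⁻¹(L+U), T[3,0] = -(2.8)/(5.8) = -0.4828; T[3,3] = 0.
  T[0,:] = [+0.0000, -0.2742, +0.1048, -0.1855, +0.2258]
  T[1,:] = [+0.3521, +0.0000, +0.2817, -0.4789, +0.0986]
  T[2,:] = [+0.1020, +0.1769, +0.0000, +0.2585, +0.2517]
  T[3,:] = [-0.4828, -0.5517, +0.3793, +0.0000, +0.1897]
  T[4,:] = [+0.5634, +0.0986, +0.0845, -0.0423, +0.0000]
|roots of det(T-λI)|: 0.7959, 0.4774, 0.3206, 0.3206, 0.3020.
ρ(T) = max|λ| = 0.7959; 0.7959 < 1 ⇒ converges.

yes, ρ = 0.7959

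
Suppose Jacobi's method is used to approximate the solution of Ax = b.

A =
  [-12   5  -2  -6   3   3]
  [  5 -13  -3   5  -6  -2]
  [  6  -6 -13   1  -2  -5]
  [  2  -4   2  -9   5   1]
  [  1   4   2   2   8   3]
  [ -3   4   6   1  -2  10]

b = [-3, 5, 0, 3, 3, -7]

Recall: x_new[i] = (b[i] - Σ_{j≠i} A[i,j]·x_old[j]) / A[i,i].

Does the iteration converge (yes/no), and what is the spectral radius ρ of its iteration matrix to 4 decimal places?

Diagonal D = diag(-12, -13, -13, -9, 8, 10); L, U strict lower/upper.
T_J = -D⁻¹(L+U): T[5,2] = -(6)/(10) = -0.6000; T[5,5] = 0.
  T[0,:] = [+0.0000, +0.4167, -0.1667, -0.5000, +0.2500, +0.2500]
  T[1,:] = [+0.3846, +0.0000, -0.2308, +0.3846, -0.4615, -0.1538]
  T[2,:] = [+0.4615, -0.4615, +0.0000, +0.0769, -0.1538, -0.3846]
  T[3,:] = [+0.2222, -0.4444, +0.2222, +0.0000, +0.5556, +0.1111]
  T[4,:] = [-0.1250, -0.5000, -0.2500, -0.2500, +0.0000, -0.3750]
  T[5,:] = [+0.3000, -0.4000, -0.6000, -0.1000, +0.2000, +0.0000]
eigenvalue magnitudes: 1.1489, 0.7548, 0.7548, 0.5101, 0.5101, 0.0104.
ρ = 1.1489; 1.1489 > 1, so it fails to converge.

no, ρ = 1.1489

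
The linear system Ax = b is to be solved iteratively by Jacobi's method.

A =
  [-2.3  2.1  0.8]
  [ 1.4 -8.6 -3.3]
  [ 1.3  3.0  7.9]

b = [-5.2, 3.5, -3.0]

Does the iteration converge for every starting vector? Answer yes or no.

yes

Write A = D+L+U with D = diag(-2.3, -8.6, 7.9).
Jacobi: T = -D⁻¹(L+U), T[2,1] = -(3)/(7.9) = -0.3797; T[2,2] = 0.
  T[0,:] = [+0.0000, +0.9130, +0.3478]
  T[1,:] = [+0.1628, +0.0000, -0.3837]
  T[2,:] = [-0.1646, -0.3797, +0.0000]
moduli |λ_i(T)| = 0.5503, 0.3752, 0.1751.
ρ(T) = max|λ| = 0.5503; 0.5503 < 1 ⇒ converges.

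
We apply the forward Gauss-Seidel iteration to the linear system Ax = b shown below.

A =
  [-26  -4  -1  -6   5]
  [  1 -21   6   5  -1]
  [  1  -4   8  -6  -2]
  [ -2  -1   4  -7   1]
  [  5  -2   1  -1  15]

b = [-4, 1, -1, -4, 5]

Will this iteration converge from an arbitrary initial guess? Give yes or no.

A = D + L + U where D = diag(-26, -21, 8, -7, 15).
T_GS = -(D+L)⁻¹U: row 0 first, T[0,3] = -(-6)/(-26) = -0.2308; later rows by forward substitution.
  T[0,:] = [+0.0000  -0.1538  -0.0385  -0.2308  +0.1923]
  T[1,:] = [+0.0000  -0.0073  +0.2839  +0.2271  -0.0385]
  T[2,:] = [+0.0000  +0.0156  +0.1467  +0.8924  +0.2067]
  T[3,:] = [+0.0000  +0.0539  +0.0543  +0.5434  +0.2115]
  T[4,:] = [+0.0000  +0.0529  +0.0445  +0.0839  -0.0689]
|roots of det(T-λI)|: 0.7352, 0.1546, 0.1546, 0.0893, 0.0000.
ρ(T) = max|λ| = 0.7352; 0.7352 < 1, so it converges for any x₀.

yes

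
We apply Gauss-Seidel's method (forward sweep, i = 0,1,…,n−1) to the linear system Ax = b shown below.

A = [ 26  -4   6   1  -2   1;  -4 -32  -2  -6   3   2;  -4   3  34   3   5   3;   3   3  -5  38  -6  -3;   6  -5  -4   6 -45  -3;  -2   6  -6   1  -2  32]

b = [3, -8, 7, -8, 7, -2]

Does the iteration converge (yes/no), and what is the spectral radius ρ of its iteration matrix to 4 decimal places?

yes, ρ = 0.1604

Write A = D+L+U with D = diag(26, -32, 34, 38, -45, 32).
GS T = -(D+L)⁻¹U: row 0 first, T[0,2] = -(6)/(26) = -0.2308; later rows by forward substitution.
  T[0,:] = [+0.0000, +0.1538, -0.2308, -0.0385, +0.0769, -0.0385]
  T[1,:] = [+0.0000, -0.0192, -0.0337, -0.1827, +0.0841, +0.0673]
  T[2,:] = [+0.0000, +0.0198, -0.0242, -0.0766, -0.1454, -0.0987]
  T[3,:] = [+0.0000, -0.0080, +0.0177, +0.0074, +0.1260, +0.0637]
  T[4,:] = [+0.0000, +0.0198, -0.0225, +0.0230, +0.0306, -0.0620]
  T[5,:] = [+0.0000, +0.0184, -0.0146, +0.0187, -0.0403, -0.0394]
moduli |λ_i(T)| = 0.1604, 0.0927, 0.0443, 0.0443, 0.0191, 0.0000.
ρ(T) = max|λ| = 0.1604; 0.1604 < 1 ⇒ converges.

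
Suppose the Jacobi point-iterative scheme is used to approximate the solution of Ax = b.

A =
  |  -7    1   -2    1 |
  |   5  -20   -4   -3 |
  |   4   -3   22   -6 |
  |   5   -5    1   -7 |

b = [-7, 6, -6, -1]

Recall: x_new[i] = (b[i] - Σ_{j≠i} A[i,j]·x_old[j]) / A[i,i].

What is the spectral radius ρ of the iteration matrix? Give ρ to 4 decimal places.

A = D + L + U where D = diag(-7, -20, 22, -7).
T_J = -D⁻¹(L+U): T[1,2] = -(-4)/(-20) = -0.2000; T[1,1] = 0.
  T[0,:] = [+0.0000, +0.1429, -0.2857, +0.1429]
  T[1,:] = [+0.2500, +0.0000, -0.2000, -0.1500]
  T[2,:] = [-0.1818, +0.1364, +0.0000, +0.2727]
  T[3,:] = [+0.7143, -0.7143, +0.1429, +0.0000]
|λ(T)| sorted: 0.6538, 0.4232, 0.1459, 0.1459.
ρ(T) = max|λ| = 0.6538; 0.6538 < 1 ⇒ converges.

0.6538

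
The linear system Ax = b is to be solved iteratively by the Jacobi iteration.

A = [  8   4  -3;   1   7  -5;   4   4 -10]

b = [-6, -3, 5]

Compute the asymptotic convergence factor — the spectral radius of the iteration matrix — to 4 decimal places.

0.8385

Diagonal D = diag(8, 7, -10); L, U strict lower/upper.
Jacobi T = -D⁻¹(L+U): T[2,1] = -(4)/(-10) = +0.4000; T[2,2] = 0.
  T[0,:] = [+0.0000 -0.5000 +0.3750]
  T[1,:] = [-0.1429 +0.0000 +0.7143]
  T[2,:] = [+0.4000 +0.4000 +0.0000]
|roots of det(T-λI)|: 0.8385, 0.4426, 0.4426.
ρ = 0.8385; 0.8385 < 1 ⇒ converges.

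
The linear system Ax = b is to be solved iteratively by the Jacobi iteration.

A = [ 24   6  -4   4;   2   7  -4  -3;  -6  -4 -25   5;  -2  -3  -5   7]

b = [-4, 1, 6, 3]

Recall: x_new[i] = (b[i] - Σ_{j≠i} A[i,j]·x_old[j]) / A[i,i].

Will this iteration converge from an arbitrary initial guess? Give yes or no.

yes

Split A = D + L + U, D = diag(24, 7, -25, 7).
T_J = -D⁻¹(L+U): T[3,2] = -(-5)/(7) = +0.7143; T[3,3] = 0.
  T[0,:] = [+0.0000 -0.2500 +0.1667 -0.1667]
  T[1,:] = [-0.2857 +0.0000 +0.5714 +0.4286]
  T[2,:] = [-0.2400 -0.1600 +0.0000 +0.2000]
  T[3,:] = [+0.2857 +0.4286 +0.7143 +0.0000]
|λ(T)| sorted: 0.5821, 0.3463, 0.3463, 0.0000.
spectral radius ρ = 0.5821; 0.5821 < 1 ⇒ converges.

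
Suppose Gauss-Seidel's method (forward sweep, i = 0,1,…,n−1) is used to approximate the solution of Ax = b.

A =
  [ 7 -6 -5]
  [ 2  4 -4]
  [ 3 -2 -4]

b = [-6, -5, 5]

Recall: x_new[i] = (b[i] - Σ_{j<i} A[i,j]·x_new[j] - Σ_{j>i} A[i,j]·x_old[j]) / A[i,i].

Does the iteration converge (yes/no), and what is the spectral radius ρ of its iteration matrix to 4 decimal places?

Split A = D + L + U, D = diag(7, 4, -4).
T_GS = -(D+L)⁻¹U: row 0 first, T[0,2] = -(-5)/(7) = +0.7143; later rows by forward substitution.
  T[0,:] = [+0.0000  +0.8571  +0.7143]
  T[1,:] = [+0.0000  -0.4286  +0.6429]
  T[2,:] = [+0.0000  +0.8571  +0.2143]
eigenvalue magnitudes: 0.9161, 0.7018, 0.0000.
ρ(T) = max|λ| = 0.9161; 0.9161 < 1: convergent.

yes, ρ = 0.9161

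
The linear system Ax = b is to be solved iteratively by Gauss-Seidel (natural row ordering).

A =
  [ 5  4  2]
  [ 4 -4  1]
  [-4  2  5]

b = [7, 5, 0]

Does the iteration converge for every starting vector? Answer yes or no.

A = D + L + U where D = diag(5, -4, 5).
Gauss-Seidel: T = -(D+L)⁻¹U, row 0 first, T[0,2] = -(2)/(5) = -0.4000; later rows by forward substitution.
  T[0,:] = [+0.0000, -0.8000, -0.4000]
  T[1,:] = [+0.0000, -0.8000, -0.1500]
  T[2,:] = [+0.0000, -0.3200, -0.2600]
|λ(T)| sorted: 0.8777, 0.1823, 0.0000.
ρ = 0.8777; 0.8777 < 1, so it converges for any x₀.

yes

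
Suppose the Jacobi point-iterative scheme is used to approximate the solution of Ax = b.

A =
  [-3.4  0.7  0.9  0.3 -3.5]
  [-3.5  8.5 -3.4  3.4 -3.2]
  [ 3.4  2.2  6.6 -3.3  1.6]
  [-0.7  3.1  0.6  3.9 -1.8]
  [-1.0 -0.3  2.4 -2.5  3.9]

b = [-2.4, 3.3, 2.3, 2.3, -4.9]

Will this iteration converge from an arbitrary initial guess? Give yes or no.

Diagonal D = diag(-3.4, 8.5, 6.6, 3.9, 3.9); L, U strict lower/upper.
Jacobi: T = -D⁻¹(L+U), T[1,2] = -(-3.4)/(8.5) = +0.4000; T[1,1] = 0.
  T[0,:] = [+0.0000  +0.2059  +0.2647  +0.0882  -1.0294]
  T[1,:] = [+0.4118  +0.0000  +0.4000  -0.4000  +0.3765]
  T[2,:] = [-0.5152  -0.3333  +0.0000  +0.5000  -0.2424]
  T[3,:] = [+0.1795  -0.7949  -0.1538  +0.0000  +0.4615]
  T[4,:] = [+0.2564  +0.0769  -0.6154  +0.6410  +0.0000]
eigenvalue magnitudes: 1.2029, 0.8065, 0.8065, 0.4562, 0.4562.
spectral radius ρ = 1.2029; 1.2029 > 1, so it fails to converge.

no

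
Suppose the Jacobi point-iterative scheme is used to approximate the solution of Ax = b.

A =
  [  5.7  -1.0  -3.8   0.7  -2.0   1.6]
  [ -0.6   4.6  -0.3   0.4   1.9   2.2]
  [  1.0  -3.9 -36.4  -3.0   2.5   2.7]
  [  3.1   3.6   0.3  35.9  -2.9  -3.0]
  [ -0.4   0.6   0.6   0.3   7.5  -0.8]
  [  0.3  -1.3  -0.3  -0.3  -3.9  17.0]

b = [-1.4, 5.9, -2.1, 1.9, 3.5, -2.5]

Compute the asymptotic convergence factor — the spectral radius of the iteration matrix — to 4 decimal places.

0.3468

Split A = D + L + U, D = diag(5.7, 4.6, -36.4, 35.9, 7.5, 17).
Jacobi T = -D⁻¹(L+U): T[4,3] = -(0.3)/(7.5) = -0.0400; T[4,4] = 0.
  T[0,:] = [+0.0000  +0.1754  +0.6667  -0.1228  +0.3509  -0.2807]
  T[1,:] = [+0.1304  +0.0000  +0.0652  -0.0870  -0.4130  -0.4783]
  T[2,:] = [+0.0275  -0.1071  +0.0000  -0.0824  +0.0687  +0.0742]
  T[3,:] = [-0.0864  -0.1003  -0.0084  +0.0000  +0.0808  +0.0836]
  T[4,:] = [+0.0533  -0.0800  -0.0800  -0.0400  +0.0000  +0.1067]
  T[5,:] = [-0.0176  +0.0765  +0.0176  +0.0176  +0.2294  +0.0000]
eigenvalue magnitudes: 0.3468, 0.2530, 0.1502, 0.1502, 0.1228, 0.0444.
ρ = 0.3468; 0.3468 < 1 ⇒ converges.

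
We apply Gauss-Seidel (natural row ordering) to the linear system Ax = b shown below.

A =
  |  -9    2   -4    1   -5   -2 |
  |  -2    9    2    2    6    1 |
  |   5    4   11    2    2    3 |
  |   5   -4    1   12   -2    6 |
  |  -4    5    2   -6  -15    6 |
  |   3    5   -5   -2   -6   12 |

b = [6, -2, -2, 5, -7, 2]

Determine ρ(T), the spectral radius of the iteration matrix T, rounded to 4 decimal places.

0.9383

Split A = D + L + U, D = diag(-9, 9, 11, 12, -15, 12).
GS T = -(D+L)⁻¹U: row 0 first, T[0,1] = -(2)/(-9) = +0.2222; later rows by forward substitution.
  T[0,:] = [+0.0000, +0.2222, -0.4444, +0.1111, -0.5556, -0.2222]
  T[1,:] = [+0.0000, +0.0494, -0.3210, -0.1975, -0.7901, -0.1605]
  T[2,:] = [+0.0000, -0.1190, +0.3187, -0.1605, +0.3580, -0.1134]
  T[3,:] = [+0.0000, -0.0662, +0.0516, -0.0988, +0.1049, -0.4515]
  T[4,:] = [+0.0000, -0.0322, +0.0334, -0.0774, -0.1095, +0.5712]
  T[5,:] = [+0.0000, -0.1528, +0.4030, -0.0675, +0.5800, +0.2856]
|roots of det(T-λI)|: 0.9383, 0.3110, 0.2228, 0.0726, 0.0317, 0.0000.
spectral radius ρ = 0.9383; 0.9383 < 1: convergent.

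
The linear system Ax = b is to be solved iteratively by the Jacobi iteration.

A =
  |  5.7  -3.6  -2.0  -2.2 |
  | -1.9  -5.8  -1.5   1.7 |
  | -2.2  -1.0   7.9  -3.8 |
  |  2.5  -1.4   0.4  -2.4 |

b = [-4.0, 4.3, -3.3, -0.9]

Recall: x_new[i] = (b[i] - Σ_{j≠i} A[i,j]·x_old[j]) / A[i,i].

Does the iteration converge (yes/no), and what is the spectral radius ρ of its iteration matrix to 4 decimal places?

Diagonal D = diag(5.7, -5.8, 7.9, -2.4); L, U strict lower/upper.
Jacobi T = -D⁻¹(L+U): T[0,1] = -(-3.6)/(5.7) = +0.6316; T[0,0] = 0.
  T[0,:] = [+0.0000, +0.6316, +0.3509, +0.3860]
  T[1,:] = [-0.3276, +0.0000, -0.2586, +0.2931]
  T[2,:] = [+0.2785, +0.1266, +0.0000, +0.4810]
  T[3,:] = [+1.0417, -0.5833, +0.1667, +0.0000]
|λ(T)| sorted: 0.8724, 0.7321, 0.7321, 0.0696.
spectral radius ρ = 0.8724; 0.8724 < 1: convergent.

yes, ρ = 0.8724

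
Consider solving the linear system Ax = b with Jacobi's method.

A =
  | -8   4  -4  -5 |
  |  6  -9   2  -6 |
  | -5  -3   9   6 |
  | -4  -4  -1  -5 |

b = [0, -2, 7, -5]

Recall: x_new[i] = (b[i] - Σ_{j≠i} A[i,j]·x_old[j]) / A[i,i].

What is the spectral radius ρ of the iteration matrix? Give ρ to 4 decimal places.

Diagonal D = diag(-8, -9, 9, -5); L, U strict lower/upper.
Jacobi: T = -D⁻¹(L+U), T[3,2] = -(-1)/(-5) = -0.2000; T[3,3] = 0.
  T[0,:] = [+0.0000, +0.5000, -0.5000, -0.6250]
  T[1,:] = [+0.6667, +0.0000, +0.2222, -0.6667]
  T[2,:] = [+0.5556, +0.3333, +0.0000, -0.6667]
  T[3,:] = [-0.8000, -0.8000, -0.2000, +0.0000]
|roots of det(T-λI)|: 1.2983, 0.7839, 0.5402, 0.0258.
ρ = 1.2983; 1.2983 > 1, so it fails to converge.

1.2983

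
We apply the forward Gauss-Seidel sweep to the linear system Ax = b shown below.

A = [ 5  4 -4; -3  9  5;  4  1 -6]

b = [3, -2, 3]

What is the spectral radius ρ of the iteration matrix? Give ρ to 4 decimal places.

A = D + L + U where D = diag(5, 9, -6).
GS T = -(D+L)⁻¹U: row 0 first, T[0,2] = -(-4)/(5) = +0.8000; later rows by forward substitution.
  T[0,:] = [+0.0000 -0.8000 +0.8000]
  T[1,:] = [+0.0000 -0.2667 -0.2889]
  T[2,:] = [+0.0000 -0.5778 +0.4852]
|eigenvalues of T|: 0.6644, 0.4459, 0.0000.
ρ(T) = max|λ| = 0.6644; 0.6644 < 1, so it converges for any x₀.

0.6644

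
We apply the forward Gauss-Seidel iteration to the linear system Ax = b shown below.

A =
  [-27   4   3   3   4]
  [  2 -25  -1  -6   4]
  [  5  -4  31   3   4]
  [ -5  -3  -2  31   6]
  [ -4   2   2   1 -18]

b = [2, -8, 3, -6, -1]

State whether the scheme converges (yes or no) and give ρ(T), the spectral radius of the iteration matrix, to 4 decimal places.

yes, ρ = 0.1637

Split A = D + L + U, D = diag(-27, -25, 31, 31, -18).
Gauss-Seidel: T = -(D+L)⁻¹U, row 0 first, T[0,3] = -(3)/(-27) = +0.1111; later rows by forward substitution.
  T[0,:] = [+0.0000  +0.1481  +0.1111  +0.1111  +0.1481]
  T[1,:] = [+0.0000  +0.0119  -0.0311  -0.2311  +0.1719]
  T[2,:] = [+0.0000  -0.0224  -0.0219  -0.1445  -0.1308]
  T[3,:] = [+0.0000  +0.0236  +0.0135  -0.0138  -0.1615]
  T[4,:] = [+0.0000  -0.0328  -0.0298  -0.0672  -0.0373]
|λ(T)| sorted: 0.1637, 0.1190, 0.1190, 0.0106, 0.0000.
ρ = 0.1637; 0.1637 < 1, so it converges for any x₀.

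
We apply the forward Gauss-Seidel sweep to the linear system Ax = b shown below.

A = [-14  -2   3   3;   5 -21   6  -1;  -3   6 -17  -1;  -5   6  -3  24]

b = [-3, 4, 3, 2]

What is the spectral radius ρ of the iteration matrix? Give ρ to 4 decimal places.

Write A = D+L+U with D = diag(-14, -21, -17, 24).
GS T = -(D+L)⁻¹U: row 0 first, T[0,3] = -(3)/(-14) = +0.2143; later rows by forward substitution.
  T[0,:] = [+0.0000 -0.1429 +0.2143 +0.2143]
  T[1,:] = [+0.0000 -0.0340 +0.3367 +0.0034]
  T[2,:] = [+0.0000 +0.0132 +0.0810 -0.0954]
  T[3,:] = [+0.0000 -0.0196 -0.0294 +0.0319]
moduli |λ_i(T)| = 0.1545, 0.0569, 0.0569, 0.0000.
ρ(T) = max|λ| = 0.1545; 0.1545 < 1: convergent.

0.1545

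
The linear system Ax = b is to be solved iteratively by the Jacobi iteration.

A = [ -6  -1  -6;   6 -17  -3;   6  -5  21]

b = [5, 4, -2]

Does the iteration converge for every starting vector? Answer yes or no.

Diagonal D = diag(-6, -17, 21); L, U strict lower/upper.
Jacobi: T = -D⁻¹(L+U), T[1,2] = -(-3)/(-17) = -0.1765; T[1,1] = 0.
  T[0,:] = [+0.0000  -0.1667  -1.0000]
  T[1,:] = [+0.3529  +0.0000  -0.1765]
  T[2,:] = [-0.2857  +0.2381  +0.0000]
|roots of det(T-λI)|: 0.5855, 0.3974, 0.3974.
spectral radius ρ = 0.5855; 0.5855 < 1: convergent.

yes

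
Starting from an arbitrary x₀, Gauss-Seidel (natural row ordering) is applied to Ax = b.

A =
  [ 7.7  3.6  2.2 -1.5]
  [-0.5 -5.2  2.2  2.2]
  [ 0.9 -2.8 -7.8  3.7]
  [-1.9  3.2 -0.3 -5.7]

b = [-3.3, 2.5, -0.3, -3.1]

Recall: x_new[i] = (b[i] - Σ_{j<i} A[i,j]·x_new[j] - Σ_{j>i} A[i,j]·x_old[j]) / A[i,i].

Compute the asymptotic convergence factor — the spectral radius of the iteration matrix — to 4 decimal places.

0.5078

A = D + L + U where D = diag(7.7, -5.2, -7.8, -5.7).
Gauss-Seidel: T = -(D+L)⁻¹U, row 0 first, T[0,3] = -(-1.5)/(7.7) = +0.1948; later rows by forward substitution.
  T[0,:] = [+0.0000  -0.4675  -0.2857  +0.1948]
  T[1,:] = [+0.0000  +0.0450  +0.4505  +0.4043]
  T[2,:] = [+0.0000  -0.0701  -0.1947  +0.3517]
  T[3,:] = [+0.0000  +0.1848  +0.3584  +0.1436]
moduli |λ_i(T)| = 0.5078, 0.3238, 0.1902, 0.0000.
ρ = 0.5078; 0.5078 < 1 ⇒ converges.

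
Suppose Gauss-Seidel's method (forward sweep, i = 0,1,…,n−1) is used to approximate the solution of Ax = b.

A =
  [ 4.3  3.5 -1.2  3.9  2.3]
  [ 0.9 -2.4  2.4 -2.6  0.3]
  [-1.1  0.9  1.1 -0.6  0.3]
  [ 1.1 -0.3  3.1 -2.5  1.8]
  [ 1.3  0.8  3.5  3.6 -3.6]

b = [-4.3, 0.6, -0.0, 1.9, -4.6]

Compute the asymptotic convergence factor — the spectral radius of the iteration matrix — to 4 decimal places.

Split A = D + L + U, D = diag(4.3, -2.4, 1.1, -2.5, -3.6).
Gauss-Seidel: T = -(D+L)⁻¹U, row 0 first, T[0,1] = -(3.5)/(4.3) = -0.8140; later rows by forward substitution.
  T[0,:] = [+0.0000  -0.8140  +0.2791  -0.9070  -0.5349]
  T[1,:] = [+0.0000  -0.3052  +1.1047  -1.4234  -0.0756]
  T[2,:] = [+0.0000  -0.5642  -0.6247  +0.8031  -0.7458]
  T[3,:] = [+0.0000  -1.0211  -0.7844  +0.7676  -0.4310]
  T[4,:] = [+0.0000  -1.9314  -1.0456  +0.9046  -1.3660]
moduli |λ_i(T)| = 1.6187, 0.9497, 0.9393, 0.0799, 0.0000.
ρ(T) = max|λ| = 1.6187; 1.6187 > 1, so it fails to converge.

1.6187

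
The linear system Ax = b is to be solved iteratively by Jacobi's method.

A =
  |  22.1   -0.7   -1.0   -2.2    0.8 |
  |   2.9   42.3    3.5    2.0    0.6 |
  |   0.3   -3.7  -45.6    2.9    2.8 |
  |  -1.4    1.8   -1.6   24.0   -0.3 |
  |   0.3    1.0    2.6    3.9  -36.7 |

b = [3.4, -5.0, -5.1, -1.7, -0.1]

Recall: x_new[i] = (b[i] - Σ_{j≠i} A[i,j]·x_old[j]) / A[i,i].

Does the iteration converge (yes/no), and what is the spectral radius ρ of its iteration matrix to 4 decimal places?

yes, ρ = 0.1843

Write A = D+L+U with D = diag(22.1, 42.3, -45.6, 24, -36.7).
Jacobi T = -D⁻¹(L+U): T[4,0] = -(0.3)/(-36.7) = +0.0082; T[4,4] = 0.
  T[0,:] = [+0.0000 +0.0317 +0.0452 +0.0995 -0.0362]
  T[1,:] = [-0.0686 +0.0000 -0.0827 -0.0473 -0.0142]
  T[2,:] = [+0.0066 -0.0811 +0.0000 +0.0636 +0.0614]
  T[3,:] = [+0.0583 -0.0750 +0.0667 +0.0000 +0.0125]
  T[4,:] = [+0.0082 +0.0272 +0.0708 +0.1063 +0.0000]
|roots of det(T-λI)|: 0.1843, 0.0844, 0.0844, 0.0516, 0.0223.
ρ(T) = max|λ| = 0.1843; 0.1843 < 1 ⇒ converges.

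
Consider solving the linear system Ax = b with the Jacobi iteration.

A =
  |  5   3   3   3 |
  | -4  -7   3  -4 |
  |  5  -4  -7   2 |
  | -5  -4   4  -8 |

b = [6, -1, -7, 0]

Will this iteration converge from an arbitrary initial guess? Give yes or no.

no

Split A = D + L + U, D = diag(5, -7, -7, -8).
Jacobi T = -D⁻¹(L+U): T[3,2] = -(4)/(-8) = +0.5000; T[3,3] = 0.
  T[0,:] = [+0.0000  -0.6000  -0.6000  -0.6000]
  T[1,:] = [-0.5714  +0.0000  +0.4286  -0.5714]
  T[2,:] = [+0.7143  -0.5714  +0.0000  +0.2857]
  T[3,:] = [-0.6250  -0.5000  +0.5000  +0.0000]
|eigenvalues of T|: 1.1863, 0.7634, 0.7634, 0.5801.
ρ(T) = max|λ| = 1.1863; 1.1863 > 1 ⇒ diverges.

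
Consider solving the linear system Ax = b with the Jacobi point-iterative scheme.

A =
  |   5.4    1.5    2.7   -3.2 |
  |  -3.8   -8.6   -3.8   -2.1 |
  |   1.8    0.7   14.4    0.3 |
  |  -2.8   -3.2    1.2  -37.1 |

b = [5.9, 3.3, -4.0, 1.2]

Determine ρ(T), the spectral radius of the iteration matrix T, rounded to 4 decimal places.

0.4473

Let D = diag(5.4, -8.6, 14.4, -37.1); L, U the strict triangles.
Jacobi T = -D⁻¹(L+U): T[2,1] = -(0.7)/(14.4) = -0.0486; T[2,2] = 0.
  T[0,:] = [+0.0000  -0.2778  -0.5000  +0.5926]
  T[1,:] = [-0.4419  +0.0000  -0.4419  -0.2442]
  T[2,:] = [-0.1250  -0.0486  +0.0000  -0.0208]
  T[3,:] = [-0.0755  -0.0863  +0.0323  +0.0000]
|eigenvalues of T|: 0.4473, 0.3673, 0.1553, 0.0753.
ρ = 0.4473; 0.4473 < 1: convergent.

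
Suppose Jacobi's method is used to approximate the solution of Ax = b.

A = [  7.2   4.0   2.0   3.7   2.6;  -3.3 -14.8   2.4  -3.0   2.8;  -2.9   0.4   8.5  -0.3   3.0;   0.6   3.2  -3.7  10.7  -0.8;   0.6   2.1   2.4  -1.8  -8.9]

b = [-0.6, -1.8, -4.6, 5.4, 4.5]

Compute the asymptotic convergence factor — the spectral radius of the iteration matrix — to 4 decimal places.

Let D = diag(7.2, -14.8, 8.5, 10.7, -8.9); L, U the strict triangles.
T_J = -D⁻¹(L+U): T[1,4] = -(2.8)/(-14.8) = +0.1892; T[1,1] = 0.
  T[0,:] = [+0.0000  -0.5556  -0.2778  -0.5139  -0.3611]
  T[1,:] = [-0.2230  +0.0000  +0.1622  -0.2027  +0.1892]
  T[2,:] = [+0.3412  -0.0471  +0.0000  +0.0353  -0.3529]
  T[3,:] = [-0.0561  -0.2991  +0.3458  +0.0000  +0.0748]
  T[4,:] = [+0.0674  +0.2360  +0.2697  -0.2022  +0.0000]
moduli |λ_i(T)| = 0.6233, 0.5011, 0.5011, 0.3045, 0.0244.
spectral radius ρ = 0.6233; 0.6233 < 1 ⇒ converges.

0.6233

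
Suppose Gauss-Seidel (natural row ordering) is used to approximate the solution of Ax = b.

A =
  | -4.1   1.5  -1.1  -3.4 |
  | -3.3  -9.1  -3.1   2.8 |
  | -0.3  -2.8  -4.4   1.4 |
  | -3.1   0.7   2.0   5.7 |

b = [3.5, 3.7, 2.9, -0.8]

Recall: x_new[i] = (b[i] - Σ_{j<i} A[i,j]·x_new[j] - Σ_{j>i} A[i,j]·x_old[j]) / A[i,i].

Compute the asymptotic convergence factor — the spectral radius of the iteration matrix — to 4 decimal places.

Let D = diag(-4.1, -9.1, -4.4, 5.7); L, U the strict triangles.
GS T = -(D+L)⁻¹U: row 0 first, T[0,2] = -(-1.1)/(-4.1) = -0.2683; later rows by forward substitution.
  T[0,:] = [+0.0000  +0.3659  -0.2683  -0.8293]
  T[1,:] = [+0.0000  -0.1327  -0.2434  +0.6084]
  T[2,:] = [+0.0000  +0.0595  +0.1732  -0.0125]
  T[3,:] = [+0.0000  +0.1944  -0.1768  -0.5214]
|roots of det(T-λI)|: 0.7278, 0.1721, 0.1721, 0.0000.
ρ(T) = max|λ| = 0.7278; 0.7278 < 1: convergent.

0.7278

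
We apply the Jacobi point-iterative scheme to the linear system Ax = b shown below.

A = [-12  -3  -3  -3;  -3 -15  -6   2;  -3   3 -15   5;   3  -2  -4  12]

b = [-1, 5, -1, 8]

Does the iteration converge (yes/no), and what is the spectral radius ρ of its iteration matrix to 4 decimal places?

yes, ρ = 0.5131

Let D = diag(-12, -15, -15, 12); L, U the strict triangles.
Jacobi: T = -D⁻¹(L+U), T[0,1] = -(-3)/(-12) = -0.2500; T[0,0] = 0.
  T[0,:] = [+0.0000, -0.2500, -0.2500, -0.2500]
  T[1,:] = [-0.2000, +0.0000, -0.4000, +0.1333]
  T[2,:] = [-0.2000, +0.2000, +0.0000, +0.3333]
  T[3,:] = [-0.2500, +0.1667, +0.3333, +0.0000]
|eigenvalues of T|: 0.5131, 0.2996, 0.2996, 0.0724.
spectral radius ρ = 0.5131; 0.5131 < 1: convergent.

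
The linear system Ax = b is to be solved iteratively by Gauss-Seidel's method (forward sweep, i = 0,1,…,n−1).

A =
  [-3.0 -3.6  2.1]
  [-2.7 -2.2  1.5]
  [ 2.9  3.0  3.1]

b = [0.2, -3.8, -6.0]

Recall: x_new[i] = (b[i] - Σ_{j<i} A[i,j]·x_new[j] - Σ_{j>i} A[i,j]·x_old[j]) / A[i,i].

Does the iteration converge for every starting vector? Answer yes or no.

Diagonal D = diag(-3, -2.2, 3.1); L, U strict lower/upper.
GS T = -(D+L)⁻¹U: row 0 first, T[0,2] = -(2.1)/(-3) = +0.7000; later rows by forward substitution.
  T[0,:] = [+0.0000  -1.2000  +0.7000]
  T[1,:] = [+0.0000  +1.4727  -0.1773]
  T[2,:] = [+0.0000  -0.3026  -0.4833]
|roots of det(T-λI)|: 1.4998, 0.5103, 0.0000.
spectral radius ρ = 1.4998; 1.4998 > 1 ⇒ diverges.

no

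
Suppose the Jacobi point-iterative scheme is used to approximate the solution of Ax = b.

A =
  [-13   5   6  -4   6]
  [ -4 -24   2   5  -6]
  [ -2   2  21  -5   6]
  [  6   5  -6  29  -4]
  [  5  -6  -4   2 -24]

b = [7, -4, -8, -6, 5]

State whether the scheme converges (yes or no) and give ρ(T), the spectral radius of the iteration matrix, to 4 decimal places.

Split A = D + L + U, D = diag(-13, -24, 21, 29, -24).
T_J = -D⁻¹(L+U): T[2,4] = -(6)/(21) = -0.2857; T[2,2] = 0.
  T[0,:] = [+0.0000  +0.3846  +0.4615  -0.3077  +0.4615]
  T[1,:] = [-0.1667  +0.0000  +0.0833  +0.2083  -0.2500]
  T[2,:] = [+0.0952  -0.0952  +0.0000  +0.2381  -0.2857]
  T[3,:] = [-0.2069  -0.1724  +0.2069  +0.0000  +0.1379]
  T[4,:] = [+0.2083  -0.2500  -0.1667  +0.0833  +0.0000]
eigenvalue magnitudes: 0.6888, 0.2887, 0.2887, 0.1513, 0.0978.
ρ = 0.6888; 0.6888 < 1: convergent.

yes, ρ = 0.6888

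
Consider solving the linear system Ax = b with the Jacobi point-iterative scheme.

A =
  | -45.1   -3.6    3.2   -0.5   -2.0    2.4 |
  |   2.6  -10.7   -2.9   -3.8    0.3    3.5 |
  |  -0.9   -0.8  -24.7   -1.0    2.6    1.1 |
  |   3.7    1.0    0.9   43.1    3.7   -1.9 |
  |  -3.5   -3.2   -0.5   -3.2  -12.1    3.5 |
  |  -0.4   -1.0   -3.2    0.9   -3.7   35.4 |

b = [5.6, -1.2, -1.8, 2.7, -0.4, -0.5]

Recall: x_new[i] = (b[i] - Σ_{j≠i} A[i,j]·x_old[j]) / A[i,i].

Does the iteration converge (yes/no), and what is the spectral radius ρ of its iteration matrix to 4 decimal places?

yes, ρ = 0.3230

A = D + L + U where D = diag(-45.1, -10.7, -24.7, 43.1, -12.1, 35.4).
T_J = -D⁻¹(L+U): T[2,3] = -(-1)/(-24.7) = -0.0405; T[2,2] = 0.
  T[0,:] = [+0.0000  -0.0798  +0.0710  -0.0111  -0.0443  +0.0532]
  T[1,:] = [+0.2430  +0.0000  -0.2710  -0.3551  +0.0280  +0.3271]
  T[2,:] = [-0.0364  -0.0324  +0.0000  -0.0405  +0.1053  +0.0445]
  T[3,:] = [-0.0858  -0.0232  -0.0209  +0.0000  -0.0858  +0.0441]
  T[4,:] = [-0.2893  -0.2645  -0.0413  -0.2645  +0.0000  +0.2893]
  T[5,:] = [+0.0113  +0.0282  +0.0904  -0.0254  +0.1045  +0.0000]
eigenvalue magnitudes: 0.3230, 0.1808, 0.1808, 0.1009, 0.0904, 0.0904.
ρ = 0.3230; 0.3230 < 1: convergent.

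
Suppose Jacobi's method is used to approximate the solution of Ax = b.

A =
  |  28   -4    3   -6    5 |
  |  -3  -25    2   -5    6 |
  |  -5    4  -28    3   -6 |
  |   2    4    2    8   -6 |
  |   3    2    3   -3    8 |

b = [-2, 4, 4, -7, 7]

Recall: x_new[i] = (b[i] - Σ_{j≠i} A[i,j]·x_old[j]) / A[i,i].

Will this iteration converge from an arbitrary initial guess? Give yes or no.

Let D = diag(28, -25, -28, 8, 8); L, U the strict triangles.
T_J = -D⁻¹(L+U): T[1,3] = -(-5)/(-25) = -0.2000; T[1,1] = 0.
  T[0,:] = [+0.0000  +0.1429  -0.1071  +0.2143  -0.1786]
  T[1,:] = [-0.1200  +0.0000  +0.0800  -0.2000  +0.2400]
  T[2,:] = [-0.1786  +0.1429  +0.0000  +0.1071  -0.2143]
  T[3,:] = [-0.2500  -0.5000  -0.2500  +0.0000  +0.7500]
  T[4,:] = [-0.3750  -0.2500  -0.3750  +0.3750  +0.0000]
|roots of det(T-λI)|: 0.7348, 0.5751, 0.2046, 0.2046, 0.0371.
ρ = 0.7348; 0.7348 < 1 ⇒ converges.

yes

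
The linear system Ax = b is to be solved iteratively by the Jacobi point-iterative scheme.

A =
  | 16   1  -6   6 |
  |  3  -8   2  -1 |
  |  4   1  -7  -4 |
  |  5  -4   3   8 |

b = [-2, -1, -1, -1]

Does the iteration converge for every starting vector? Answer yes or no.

yes

Diagonal D = diag(16, -8, -7, 8); L, U strict lower/upper.
T_J = -D⁻¹(L+U): T[0,3] = -(6)/(16) = -0.3750; T[0,0] = 0.
  T[0,:] = [+0.0000, -0.0625, +0.3750, -0.3750]
  T[1,:] = [+0.3750, +0.0000, +0.2500, -0.1250]
  T[2,:] = [+0.5714, +0.1429, +0.0000, -0.5714]
  T[3,:] = [-0.6250, +0.5000, -0.3750, +0.0000]
|roots of det(T-λI)|: 0.7985, 0.5233, 0.5233, 0.2399.
ρ(T) = max|λ| = 0.7985; 0.7985 < 1, so it converges for any x₀.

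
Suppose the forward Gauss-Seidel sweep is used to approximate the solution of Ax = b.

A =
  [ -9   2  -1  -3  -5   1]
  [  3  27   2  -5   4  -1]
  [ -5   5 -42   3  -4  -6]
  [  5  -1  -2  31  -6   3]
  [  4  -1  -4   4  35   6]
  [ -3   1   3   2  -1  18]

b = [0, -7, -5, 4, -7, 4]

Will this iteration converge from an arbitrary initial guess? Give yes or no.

Split A = D + L + U, D = diag(-9, 27, -42, 31, 35, 18).
Gauss-Seidel: T = -(D+L)⁻¹U, row 0 first, T[0,1] = -(2)/(-9) = +0.2222; later rows by forward substitution.
  T[0,:] = [+0.0000, +0.2222, -0.1111, -0.3333, -0.5556, +0.1111]
  T[1,:] = [+0.0000, -0.0247, -0.0617, +0.2222, -0.0864, +0.0247]
  T[2,:] = [+0.0000, -0.0294, +0.0059, +0.1376, -0.0394, -0.1531]
  T[3,:] = [+0.0000, -0.0385, +0.0163, +0.0698, +0.2778, -0.1238]
  T[4,:] = [+0.0000, -0.0251, +0.0097, +0.0522, +0.0248, -0.1868]
  T[5,:] = [+0.0000, +0.0462, -0.0173, -0.0957, -0.1107, +0.0460]
eigenvalue magnitudes: 0.3035, 0.1369, 0.1369, 0.0338, 0.0338, 0.0000.
ρ(T) = max|λ| = 0.3035; 0.3035 < 1: convergent.

yes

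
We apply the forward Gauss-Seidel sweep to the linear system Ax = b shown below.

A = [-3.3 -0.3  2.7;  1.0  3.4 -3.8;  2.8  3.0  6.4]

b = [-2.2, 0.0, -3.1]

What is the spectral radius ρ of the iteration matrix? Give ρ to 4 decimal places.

0.7980

A = D + L + U where D = diag(-3.3, 3.4, 6.4).
T_GS = -(D+L)⁻¹U: row 0 first, T[0,2] = -(2.7)/(-3.3) = +0.8182; later rows by forward substitution.
  T[0,:] = [+0.0000  -0.0909  +0.8182]
  T[1,:] = [+0.0000  +0.0267  +0.8770]
  T[2,:] = [+0.0000  +0.0272  -0.7691]
|roots of det(T-λI)|: 0.7980, 0.0557, 0.0000.
ρ = 0.7980; 0.7980 < 1 ⇒ converges.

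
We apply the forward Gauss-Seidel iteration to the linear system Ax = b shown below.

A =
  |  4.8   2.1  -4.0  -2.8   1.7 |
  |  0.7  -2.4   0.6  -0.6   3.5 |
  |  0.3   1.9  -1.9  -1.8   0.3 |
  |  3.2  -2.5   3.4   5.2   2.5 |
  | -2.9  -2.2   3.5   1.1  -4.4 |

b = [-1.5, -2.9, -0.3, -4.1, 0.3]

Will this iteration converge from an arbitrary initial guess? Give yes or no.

no

Split A = D + L + U, D = diag(4.8, -2.4, -1.9, 5.2, -4.4).
GS T = -(D+L)⁻¹U: row 0 first, T[0,4] = -(1.7)/(4.8) = -0.3542; later rows by forward substitution.
  T[0,:] = [+0.0000  -0.4375  +0.8333  +0.5833  -0.3542]
  T[1,:] = [+0.0000  -0.1276  +0.4931  -0.0799  +1.3550]
  T[2,:] = [+0.0000  -0.1967  +0.6246  -0.9351  +1.4570]
  T[3,:] = [+0.0000  +0.3365  -0.6842  +0.2141  -0.5640]
  T[4,:] = [+0.0000  +0.2798  -0.4699  -1.0349  +0.5739]
|roots of det(T-λI)|: 1.4288, 0.5224, 0.2097, 0.2097, 0.0000.
ρ(T) = max|λ| = 1.4288; 1.4288 > 1: divergent.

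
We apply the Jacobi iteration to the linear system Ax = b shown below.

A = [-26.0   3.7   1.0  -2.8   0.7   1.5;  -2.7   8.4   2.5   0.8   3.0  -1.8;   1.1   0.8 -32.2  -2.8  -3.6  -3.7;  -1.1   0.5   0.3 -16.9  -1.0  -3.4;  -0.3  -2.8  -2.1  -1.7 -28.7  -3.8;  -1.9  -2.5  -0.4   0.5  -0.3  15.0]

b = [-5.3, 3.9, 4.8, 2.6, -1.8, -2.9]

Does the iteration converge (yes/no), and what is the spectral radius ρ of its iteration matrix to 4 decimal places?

yes, ρ = 0.4080

Write A = D+L+U with D = diag(-26, 8.4, -32.2, -16.9, -28.7, 15).
Jacobi: T = -D⁻¹(L+U), T[5,0] = -(-1.9)/(15) = +0.1267; T[5,5] = 0.
  T[0,:] = [+0.0000  +0.1423  +0.0385  -0.1077  +0.0269  +0.0577]
  T[1,:] = [+0.3214  +0.0000  -0.2976  -0.0952  -0.3571  +0.2143]
  T[2,:] = [+0.0342  +0.0248  +0.0000  -0.0870  -0.1118  -0.1149]
  T[3,:] = [-0.0651  +0.0296  +0.0178  +0.0000  -0.0592  -0.2012]
  T[4,:] = [-0.0105  -0.0976  -0.0732  -0.0592  +0.0000  -0.1324]
  T[5,:] = [+0.1267  +0.1667  +0.0267  -0.0333  +0.0200  +0.0000]
|λ(T)| sorted: 0.4080, 0.2481, 0.2481, 0.1615, 0.1186, 0.0574.
ρ = 0.4080; 0.4080 < 1 ⇒ converges.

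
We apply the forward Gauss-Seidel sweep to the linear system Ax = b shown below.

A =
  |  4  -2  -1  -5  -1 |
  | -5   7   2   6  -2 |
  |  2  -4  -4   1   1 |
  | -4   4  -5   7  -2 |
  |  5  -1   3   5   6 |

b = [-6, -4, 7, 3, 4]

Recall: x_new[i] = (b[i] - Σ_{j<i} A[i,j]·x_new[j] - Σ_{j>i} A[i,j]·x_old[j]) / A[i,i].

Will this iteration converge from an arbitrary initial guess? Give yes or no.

no

Diagonal D = diag(4, 7, -4, 7, 6); L, U strict lower/upper.
Gauss-Seidel: T = -(D+L)⁻¹U, row 0 first, T[0,1] = -(-2)/(4) = +0.5000; later rows by forward substitution.
  T[0,:] = [+0.0000, +0.5000, +0.2500, +1.2500, +0.2500]
  T[1,:] = [+0.0000, +0.3571, -0.1071, +0.0357, +0.4643]
  T[2,:] = [+0.0000, -0.1071, +0.2321, +0.8393, -0.0893]
  T[3,:] = [+0.0000, +0.0051, +0.3699, +1.2934, +0.0995]
  T[4,:] = [+0.0000, -0.3078, -0.6505, -2.5332, -0.1692]
|eigenvalues of T|: 1.4438, 0.4037, 0.4037, 0.0361, 0.0000.
ρ = 1.4438; 1.4438 > 1 ⇒ diverges.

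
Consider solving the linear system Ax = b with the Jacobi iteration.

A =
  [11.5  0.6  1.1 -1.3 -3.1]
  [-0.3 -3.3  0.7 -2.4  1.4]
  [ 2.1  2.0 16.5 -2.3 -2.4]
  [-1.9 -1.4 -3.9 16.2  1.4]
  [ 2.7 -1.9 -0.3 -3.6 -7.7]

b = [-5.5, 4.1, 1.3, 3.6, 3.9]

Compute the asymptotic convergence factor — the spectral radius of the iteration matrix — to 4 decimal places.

Split A = D + L + U, D = diag(11.5, -3.3, 16.5, 16.2, -7.7).
Jacobi T = -D⁻¹(L+U): T[1,3] = -(-2.4)/(-3.3) = -0.7273; T[1,1] = 0.
  T[0,:] = [+0.0000 -0.0522 -0.0957 +0.1130 +0.2696]
  T[1,:] = [-0.0909 +0.0000 +0.2121 -0.7273 +0.4242]
  T[2,:] = [-0.1273 -0.1212 +0.0000 +0.1394 +0.1455]
  T[3,:] = [+0.1173 +0.0864 +0.2407 +0.0000 -0.0864]
  T[4,:] = [+0.3506 -0.2468 -0.0390 -0.4675 +0.0000]
|λ(T)| sorted: 0.5272, 0.4399, 0.4399, 0.2339, 0.2206.
ρ(T) = max|λ| = 0.5272; 0.5272 < 1 ⇒ converges.

0.5272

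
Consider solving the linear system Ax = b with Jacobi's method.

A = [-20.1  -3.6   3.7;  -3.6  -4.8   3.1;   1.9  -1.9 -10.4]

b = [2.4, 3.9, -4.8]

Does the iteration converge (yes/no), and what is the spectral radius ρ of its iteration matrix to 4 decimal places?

Let D = diag(-20.1, -4.8, -10.4); L, U the strict triangles.
Jacobi: T = -D⁻¹(L+U), T[1,0] = -(-3.6)/(-4.8) = -0.7500; T[1,1] = 0.
  T[0,:] = [+0.0000, -0.1791, +0.1841]
  T[1,:] = [-0.7500, +0.0000, +0.6458]
  T[2,:] = [+0.1827, -0.1827, +0.0000]
|roots of det(T-λI)|: 0.2567, 0.1517, 0.1051.
ρ(T) = max|λ| = 0.2567; 0.2567 < 1, so it converges for any x₀.

yes, ρ = 0.2567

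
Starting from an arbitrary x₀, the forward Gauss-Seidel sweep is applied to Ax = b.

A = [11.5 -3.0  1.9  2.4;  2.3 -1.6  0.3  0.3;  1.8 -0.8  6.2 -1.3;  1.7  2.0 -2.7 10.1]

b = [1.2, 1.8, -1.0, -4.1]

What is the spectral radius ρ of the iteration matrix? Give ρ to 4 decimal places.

0.4433

Write A = D+L+U with D = diag(11.5, -1.6, 6.2, 10.1).
T_GS = -(D+L)⁻¹U: row 0 first, T[0,2] = -(1.9)/(11.5) = -0.1652; later rows by forward substitution.
  T[0,:] = [+0.0000  +0.2609  -0.1652  -0.2087]
  T[1,:] = [+0.0000  +0.3750  -0.0500  -0.1125]
  T[2,:] = [+0.0000  -0.0273  +0.0415  +0.2558]
  T[3,:] = [+0.0000  -0.1255  +0.0488  +0.1258]
|roots of det(T-λI)|: 0.4433, 0.1291, 0.0302, 0.0000.
ρ = 0.4433; 0.4433 < 1, so it converges for any x₀.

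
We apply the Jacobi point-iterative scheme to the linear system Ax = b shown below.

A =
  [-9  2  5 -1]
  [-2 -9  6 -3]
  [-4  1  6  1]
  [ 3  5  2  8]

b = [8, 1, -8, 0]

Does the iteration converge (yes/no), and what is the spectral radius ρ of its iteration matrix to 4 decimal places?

Split A = D + L + U, D = diag(-9, -9, 6, 8).
Jacobi: T = -D⁻¹(L+U), T[1,0] = -(-2)/(-9) = -0.2222; T[1,1] = 0.
  T[0,:] = [+0.0000 +0.2222 +0.5556 -0.1111]
  T[1,:] = [-0.2222 +0.0000 +0.6667 -0.3333]
  T[2,:] = [+0.6667 -0.1667 +0.0000 -0.1667]
  T[3,:] = [-0.3750 -0.6250 -0.2500 +0.0000]
|λ(T)| sorted: 0.8524, 0.5990, 0.5990, 0.1354.
ρ(T) = max|λ| = 0.8524; 0.8524 < 1: convergent.

yes, ρ = 0.8524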